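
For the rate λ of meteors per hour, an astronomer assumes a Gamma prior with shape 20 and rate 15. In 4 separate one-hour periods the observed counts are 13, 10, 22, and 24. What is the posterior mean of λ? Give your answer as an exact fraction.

89/19

Total count: 13 + 10 + 22 + 24 = 69.
Total exposure: 4 hours.
Conjugate update: add total count to the shape and total exposure to the rate, giving Gamma(89, 19).
Posterior mean = α'/β' = 89/19.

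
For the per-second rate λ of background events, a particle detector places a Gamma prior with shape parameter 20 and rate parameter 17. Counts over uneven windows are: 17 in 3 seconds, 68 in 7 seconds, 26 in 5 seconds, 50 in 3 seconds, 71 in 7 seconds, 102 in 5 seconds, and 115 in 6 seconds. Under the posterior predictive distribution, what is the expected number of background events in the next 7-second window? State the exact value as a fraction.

3283/53

Total count: 17 + 68 + 26 + 50 + 71 + 102 + 115 = 449.
Total exposure: 3 + 7 + 5 + 3 + 7 + 5 + 6 = 36 seconds.
Posterior: α' = 20 + 449 = 469, β' = 17 + 36 = 53.
Predictive mean over a 7-second window = T·E[λ|data] = 7·469/53 = 3283/53.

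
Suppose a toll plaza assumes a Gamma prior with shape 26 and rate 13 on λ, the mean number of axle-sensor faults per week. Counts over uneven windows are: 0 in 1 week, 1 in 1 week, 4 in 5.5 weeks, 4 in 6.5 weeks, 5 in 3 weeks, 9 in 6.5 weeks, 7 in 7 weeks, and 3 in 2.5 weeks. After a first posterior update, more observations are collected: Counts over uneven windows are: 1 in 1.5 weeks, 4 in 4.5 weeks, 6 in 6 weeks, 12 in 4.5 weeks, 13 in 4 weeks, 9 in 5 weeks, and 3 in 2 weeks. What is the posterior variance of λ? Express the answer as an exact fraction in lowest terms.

Total count: 0 + 1 + 4 + 4 + 5 + 9 + 7 + 3 = 33.
Total exposure: 1 + 1 + 5.5 + 6.5 + 3 + 6.5 + 7 + 2.5 = 33 weeks.
After the first batch: Gamma(26 + 33, 13 + 33) = Gamma(59, 46).
Total count: 1 + 4 + 6 + 12 + 13 + 9 + 3 = 48.
Total exposure: 1.5 + 4.5 + 6 + 4.5 + 4 + 5 + 2 = 27.5 weeks.
After the second batch: Gamma(59 + 48, 46 + 27.5) = Gamma(107, 147/2).
Posterior variance = α'/β'² = 107/(21609/4) = 428/21609.

428/21609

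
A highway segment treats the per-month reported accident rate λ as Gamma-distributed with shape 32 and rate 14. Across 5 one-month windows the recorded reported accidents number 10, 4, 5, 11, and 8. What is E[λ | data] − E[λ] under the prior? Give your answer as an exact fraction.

186/133

Total count: 10 + 4 + 5 + 11 + 8 = 38.
Total exposure: 5 months.
By Gamma–Poisson conjugacy, the posterior is Gamma(α + Σx, β + Σt) = Gamma(32 + 38, 14 + 5) = Gamma(70, 19).
Posterior mean = 70/19 = 70/19; prior mean = 32/14 = 16/7. Difference = 70/19 − 16/7 = 186/133.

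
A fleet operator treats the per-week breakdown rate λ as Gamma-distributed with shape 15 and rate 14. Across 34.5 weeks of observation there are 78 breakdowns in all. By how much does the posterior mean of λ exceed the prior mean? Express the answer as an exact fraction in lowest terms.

1149/1358

Total count 78 over total exposure 34.5 weeks.
By Gamma–Poisson conjugacy, the posterior is Gamma(α + Σx, β + Σt) = Gamma(15 + 78, 14 + 34.5) = Gamma(93, 97/2).
Posterior mean = 93/(97/2) = 186/97; prior mean = 15/14 = 15/14. Difference = 186/97 − 15/14 = 1149/1358.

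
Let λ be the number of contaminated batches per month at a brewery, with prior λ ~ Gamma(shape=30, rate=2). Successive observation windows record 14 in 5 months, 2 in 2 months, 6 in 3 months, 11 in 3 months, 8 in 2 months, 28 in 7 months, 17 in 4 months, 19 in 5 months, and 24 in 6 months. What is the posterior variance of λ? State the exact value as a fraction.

Total count: 14 + 2 + 6 + 11 + 8 + 28 + 17 + 19 + 24 = 129.
Total exposure: 5 + 2 + 3 + 3 + 2 + 7 + 4 + 5 + 6 = 37 months.
The Gamma prior is conjugate for the Poisson rate, so λ | data ~ Gamma(30+129, 2+37) = Gamma(159, 39).
Posterior variance = α'/β'² = 159/1521 = 53/507.

53/507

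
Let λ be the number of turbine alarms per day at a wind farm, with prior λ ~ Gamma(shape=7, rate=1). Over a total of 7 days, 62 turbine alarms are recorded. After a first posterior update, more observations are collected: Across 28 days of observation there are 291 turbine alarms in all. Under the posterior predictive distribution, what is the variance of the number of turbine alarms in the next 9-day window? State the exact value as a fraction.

Total count 62 over total exposure 7 days.
After the first batch: Gamma(7 + 62, 1 + 7) = Gamma(69, 8).
Total count 291 over total exposure 28 days.
After the second batch: Gamma(69 + 291, 8 + 28) = Gamma(360, 36).
The posterior predictive for a window of length T is Negative Binomial with variance T·α'·(β'+T)/β'² = 9·360·45/1296 = 225/2.

225/2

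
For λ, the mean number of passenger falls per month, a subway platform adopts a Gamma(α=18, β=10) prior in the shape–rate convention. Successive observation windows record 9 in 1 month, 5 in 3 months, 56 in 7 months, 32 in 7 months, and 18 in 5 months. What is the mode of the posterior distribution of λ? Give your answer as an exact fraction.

Total count: 9 + 5 + 56 + 32 + 18 = 120.
Total exposure: 1 + 3 + 7 + 7 + 5 = 23 months.
The Gamma prior is conjugate for the Poisson rate, so λ | data ~ Gamma(18+120, 10+23) = Gamma(138, 33).
Posterior mode = (α'−1)/β' = 137/33.

137/33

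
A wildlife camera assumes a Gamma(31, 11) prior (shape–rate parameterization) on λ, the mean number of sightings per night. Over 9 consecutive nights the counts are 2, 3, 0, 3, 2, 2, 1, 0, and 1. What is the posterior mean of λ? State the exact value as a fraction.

Total count: 2 + 3 + 0 + 3 + 2 + 2 + 1 + 0 + 1 = 14.
Total exposure: 9 nights.
Gamma(α, β) with Poisson data over total exposure Σt gives posterior Gamma(α+Σx, β+Σt) = Gamma(45, 20).
Posterior mean = α'/β' = 45/20 = 9/4.

9/4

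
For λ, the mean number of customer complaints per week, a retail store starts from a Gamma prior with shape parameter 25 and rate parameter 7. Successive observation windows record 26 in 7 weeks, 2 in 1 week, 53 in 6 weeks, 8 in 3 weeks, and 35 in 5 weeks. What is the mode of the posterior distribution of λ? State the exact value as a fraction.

148/29

Total count: 26 + 2 + 53 + 8 + 35 = 124.
Total exposure: 7 + 1 + 6 + 3 + 5 = 22 weeks.
By Gamma–Poisson conjugacy, the posterior is Gamma(α + Σx, β + Σt) = Gamma(25 + 124, 7 + 22) = Gamma(149, 29).
Posterior mode = (α'−1)/β' = 148/29.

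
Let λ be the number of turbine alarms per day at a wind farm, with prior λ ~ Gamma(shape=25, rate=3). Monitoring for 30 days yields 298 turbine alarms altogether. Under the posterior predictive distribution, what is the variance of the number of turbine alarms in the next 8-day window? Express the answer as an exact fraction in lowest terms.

Total count 298 over total exposure 30 days.
By Gamma–Poisson conjugacy, the posterior is Gamma(α + Σx, β + Σt) = Gamma(25 + 298, 3 + 30) = Gamma(323, 33).
The posterior predictive for a window of length T is Negative Binomial with variance T·α'·(β'+T)/β'² = 8·323·41/1089 = 105944/1089.

105944/1089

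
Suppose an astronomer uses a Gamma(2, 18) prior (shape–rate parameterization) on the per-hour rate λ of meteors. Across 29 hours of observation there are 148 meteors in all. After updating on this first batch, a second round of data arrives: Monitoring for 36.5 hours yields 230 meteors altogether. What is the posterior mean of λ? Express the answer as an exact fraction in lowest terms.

Total count 148 over total exposure 29 hours.
After the first batch: Gamma(2 + 148, 18 + 29) = Gamma(150, 47).
Total count 230 over total exposure 36.5 hours.
After the second batch: Gamma(150 + 230, 47 + 36.5) = Gamma(380, 167/2).
Posterior mean = α'/β' = 380/(167/2) = 760/167.

760/167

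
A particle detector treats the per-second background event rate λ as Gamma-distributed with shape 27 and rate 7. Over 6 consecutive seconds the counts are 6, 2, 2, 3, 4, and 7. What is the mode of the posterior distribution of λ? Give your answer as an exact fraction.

Total count: 6 + 2 + 2 + 3 + 4 + 7 = 24.
Total exposure: 6 seconds.
By Gamma–Poisson conjugacy, the posterior is Gamma(α + Σx, β + Σt) = Gamma(27 + 24, 7 + 6) = Gamma(51, 13).
Posterior mode = (α'−1)/β' = 50/13.

50/13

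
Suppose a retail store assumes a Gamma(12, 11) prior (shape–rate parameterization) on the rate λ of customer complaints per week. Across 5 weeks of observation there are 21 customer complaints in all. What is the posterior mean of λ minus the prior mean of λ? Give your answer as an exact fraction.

171/176

Total count 21 over total exposure 5 weeks.
Gamma(α, β) with Poisson data over total exposure Σt gives posterior Gamma(α+Σx, β+Σt) = Gamma(33, 16).
Posterior mean = 33/16 = 33/16; prior mean = 12/11 = 12/11. Difference = 33/16 − 12/11 = 171/176.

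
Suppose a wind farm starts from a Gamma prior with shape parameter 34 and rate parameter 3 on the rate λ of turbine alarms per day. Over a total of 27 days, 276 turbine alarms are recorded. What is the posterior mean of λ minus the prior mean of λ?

Total count 276 over total exposure 27 days.
By Gamma–Poisson conjugacy, the posterior is Gamma(α + Σx, β + Σt) = Gamma(34 + 276, 3 + 27) = Gamma(310, 30).
Posterior mean = 310/30 = 31/3; prior mean = 34/3 = 34/3. Difference = 31/3 − 34/3 = -1.

-1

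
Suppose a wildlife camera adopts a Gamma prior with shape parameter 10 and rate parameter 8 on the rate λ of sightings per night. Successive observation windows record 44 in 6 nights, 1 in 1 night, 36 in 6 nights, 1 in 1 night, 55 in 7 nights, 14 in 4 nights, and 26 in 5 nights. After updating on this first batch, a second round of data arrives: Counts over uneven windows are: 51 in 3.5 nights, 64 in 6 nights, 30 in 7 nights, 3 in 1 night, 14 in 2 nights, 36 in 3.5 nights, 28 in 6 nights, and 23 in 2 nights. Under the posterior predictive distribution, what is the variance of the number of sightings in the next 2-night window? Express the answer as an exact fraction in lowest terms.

Total count: 44 + 1 + 36 + 1 + 55 + 14 + 26 = 177.
Total exposure: 6 + 1 + 6 + 1 + 7 + 4 + 5 = 30 nights.
After the first batch: Gamma(10 + 177, 8 + 30) = Gamma(187, 38).
Total count: 51 + 64 + 30 + 3 + 14 + 36 + 28 + 23 = 249.
Total exposure: 3.5 + 6 + 7 + 1 + 2 + 3.5 + 6 + 2 = 31 nights.
After the second batch: Gamma(187 + 249, 38 + 31) = Gamma(436, 69).
The posterior predictive for a window of length T is Negative Binomial with variance T·α'·(β'+T)/β'² = 2·436·71/4761 = 61912/4761.

61912/4761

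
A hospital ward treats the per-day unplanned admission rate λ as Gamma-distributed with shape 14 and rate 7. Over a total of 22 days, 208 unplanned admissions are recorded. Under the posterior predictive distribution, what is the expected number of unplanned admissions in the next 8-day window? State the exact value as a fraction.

Total count 208 over total exposure 22 days.
By Gamma–Poisson conjugacy, the posterior is Gamma(α + Σx, β + Σt) = Gamma(14 + 208, 7 + 22) = Gamma(222, 29).
Predictive mean over an 8-day window = T·E[λ|data] = 8·222/29 = 1776/29.

1776/29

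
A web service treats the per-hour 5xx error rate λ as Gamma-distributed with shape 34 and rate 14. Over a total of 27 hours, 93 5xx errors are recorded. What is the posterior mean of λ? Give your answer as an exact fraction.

Total count 93 over total exposure 27 hours.
The Gamma prior is conjugate for the Poisson rate, so λ | data ~ Gamma(34+93, 14+27) = Gamma(127, 41).
Posterior mean = α'/β' = 127/41.

127/41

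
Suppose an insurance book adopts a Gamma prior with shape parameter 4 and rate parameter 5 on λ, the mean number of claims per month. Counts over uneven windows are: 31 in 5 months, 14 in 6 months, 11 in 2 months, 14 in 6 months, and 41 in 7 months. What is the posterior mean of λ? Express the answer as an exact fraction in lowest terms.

Total count: 31 + 14 + 11 + 14 + 41 = 111.
Total exposure: 5 + 6 + 2 + 6 + 7 = 26 months.
The Gamma prior is conjugate for the Poisson rate, so λ | data ~ Gamma(4+111, 5+26) = Gamma(115, 31).
Posterior mean = α'/β' = 115/31.

115/31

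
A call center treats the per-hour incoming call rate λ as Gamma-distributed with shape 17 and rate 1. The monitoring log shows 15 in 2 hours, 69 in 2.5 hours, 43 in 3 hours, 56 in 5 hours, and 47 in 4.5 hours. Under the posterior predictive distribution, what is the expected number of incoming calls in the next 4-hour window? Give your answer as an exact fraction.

494/9

Total count: 15 + 69 + 43 + 56 + 47 = 230.
Total exposure: 2 + 2.5 + 3 + 5 + 4.5 = 17 hours.
The Gamma prior is conjugate for the Poisson rate, so λ | data ~ Gamma(17+230, 1+17) = Gamma(247, 18).
Predictive mean over a 4-hour window = T·E[λ|data] = 4·247/18 = 494/9.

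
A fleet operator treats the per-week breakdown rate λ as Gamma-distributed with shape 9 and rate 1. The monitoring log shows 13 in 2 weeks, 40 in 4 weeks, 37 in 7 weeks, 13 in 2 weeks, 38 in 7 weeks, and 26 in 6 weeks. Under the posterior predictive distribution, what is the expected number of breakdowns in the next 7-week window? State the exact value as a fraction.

1232/29

Total count: 13 + 40 + 37 + 13 + 38 + 26 = 167.
Total exposure: 2 + 4 + 7 + 2 + 7 + 6 = 28 weeks.
Posterior: α' = 9 + 167 = 176, β' = 1 + 28 = 29.
Predictive mean over a 7-week window = T·E[λ|data] = 7·176/29 = 1232/29.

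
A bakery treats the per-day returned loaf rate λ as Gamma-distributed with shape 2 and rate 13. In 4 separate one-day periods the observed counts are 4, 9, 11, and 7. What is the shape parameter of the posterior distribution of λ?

Total count: 4 + 9 + 11 + 7 = 31.
Total exposure: 4 days.
By Gamma–Poisson conjugacy, the posterior is Gamma(α + Σx, β + Σt) = Gamma(2 + 31, 13 + 4) = Gamma(33, 17).

33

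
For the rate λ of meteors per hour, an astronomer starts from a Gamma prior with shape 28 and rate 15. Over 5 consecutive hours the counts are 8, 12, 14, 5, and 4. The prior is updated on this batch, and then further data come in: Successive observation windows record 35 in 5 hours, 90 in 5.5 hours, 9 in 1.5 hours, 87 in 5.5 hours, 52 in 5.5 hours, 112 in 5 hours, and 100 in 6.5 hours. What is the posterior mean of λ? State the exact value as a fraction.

1112/109

Total count: 8 + 12 + 14 + 5 + 4 = 43.
Total exposure: 5 hours.
After the first batch: Gamma(28 + 43, 15 + 5) = Gamma(71, 20).
Total count: 35 + 90 + 9 + 87 + 52 + 112 + 100 = 485.
Total exposure: 5 + 5.5 + 1.5 + 5.5 + 5.5 + 5 + 6.5 = 34.5 hours.
After the second batch: Gamma(71 + 485, 20 + 34.5) = Gamma(556, 109/2).
Posterior mean = α'/β' = 556/(109/2) = 1112/109.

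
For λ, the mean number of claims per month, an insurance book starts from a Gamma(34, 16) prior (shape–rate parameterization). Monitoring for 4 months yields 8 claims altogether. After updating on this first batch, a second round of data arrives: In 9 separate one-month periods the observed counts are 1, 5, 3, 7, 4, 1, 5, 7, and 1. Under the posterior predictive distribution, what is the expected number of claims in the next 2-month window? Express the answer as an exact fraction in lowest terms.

Total count 8 over total exposure 4 months.
After the first batch: Gamma(34 + 8, 16 + 4) = Gamma(42, 20).
Total count: 1 + 5 + 3 + 7 + 4 + 1 + 5 + 7 + 1 = 34.
Total exposure: 9 months.
After the second batch: Gamma(42 + 34, 20 + 9) = Gamma(76, 29).
Predictive mean over a 2-month window = T·E[λ|data] = 2·76/29 = 152/29.

152/29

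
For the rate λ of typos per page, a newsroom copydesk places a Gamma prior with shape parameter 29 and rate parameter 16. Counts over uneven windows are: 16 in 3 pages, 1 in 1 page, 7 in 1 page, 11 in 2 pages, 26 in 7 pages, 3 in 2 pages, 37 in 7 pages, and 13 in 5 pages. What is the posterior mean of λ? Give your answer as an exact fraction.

13/4

Total count: 16 + 1 + 7 + 11 + 26 + 3 + 37 + 13 = 114.
Total exposure: 3 + 1 + 1 + 2 + 7 + 2 + 7 + 5 = 28 pages.
The Gamma prior is conjugate for the Poisson rate, so λ | data ~ Gamma(29+114, 16+28) = Gamma(143, 44).
Posterior mean = α'/β' = 143/44 = 13/4.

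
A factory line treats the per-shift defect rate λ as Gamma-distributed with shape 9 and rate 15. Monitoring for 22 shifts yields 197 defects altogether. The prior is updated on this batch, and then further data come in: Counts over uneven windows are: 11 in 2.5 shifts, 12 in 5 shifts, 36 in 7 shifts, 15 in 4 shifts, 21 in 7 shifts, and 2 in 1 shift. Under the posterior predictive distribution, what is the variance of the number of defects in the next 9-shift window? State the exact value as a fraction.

790830/16129

Total count 197 over total exposure 22 shifts.
After the first batch: Gamma(9 + 197, 15 + 22) = Gamma(206, 37).
Total count: 11 + 12 + 36 + 15 + 21 + 2 = 97.
Total exposure: 2.5 + 5 + 7 + 4 + 7 + 1 = 26.5 shifts.
After the second batch: Gamma(206 + 97, 37 + 26.5) = Gamma(303, 127/2).
The posterior predictive for a window of length T is Negative Binomial with variance T·α'·(β'+T)/β'² = 9·303·(145/2)/(16129/4) = 790830/16129.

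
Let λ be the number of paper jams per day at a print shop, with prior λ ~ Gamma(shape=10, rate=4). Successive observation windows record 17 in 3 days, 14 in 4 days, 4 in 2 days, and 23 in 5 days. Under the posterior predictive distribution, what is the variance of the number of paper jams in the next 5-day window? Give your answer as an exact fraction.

1955/81

Total count: 17 + 14 + 4 + 23 = 58.
Total exposure: 3 + 4 + 2 + 5 = 14 days.
The Gamma prior is conjugate for the Poisson rate, so λ | data ~ Gamma(10+58, 4+14) = Gamma(68, 18).
The posterior predictive for a window of length T is Negative Binomial with variance T·α'·(β'+T)/β'² = 5·68·23/324 = 1955/81.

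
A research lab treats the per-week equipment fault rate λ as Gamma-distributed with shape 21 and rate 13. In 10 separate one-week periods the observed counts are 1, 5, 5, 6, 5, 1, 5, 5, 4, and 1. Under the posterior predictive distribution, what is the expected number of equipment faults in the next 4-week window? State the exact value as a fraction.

Total count: 1 + 5 + 5 + 6 + 5 + 1 + 5 + 5 + 4 + 1 = 38.
Total exposure: 10 weeks.
Gamma(α, β) with Poisson data over total exposure Σt gives posterior Gamma(α+Σx, β+Σt) = Gamma(59, 23).
Predictive mean over a 4-week window = T·E[λ|data] = 4·59/23 = 236/23.

236/23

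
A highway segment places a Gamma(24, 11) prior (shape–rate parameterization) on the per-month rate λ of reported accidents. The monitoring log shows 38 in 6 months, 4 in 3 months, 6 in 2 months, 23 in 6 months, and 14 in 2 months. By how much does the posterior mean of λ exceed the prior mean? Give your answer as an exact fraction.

Total count: 38 + 4 + 6 + 23 + 14 = 85.
Total exposure: 6 + 3 + 2 + 6 + 2 = 19 months.
The Gamma prior is conjugate for the Poisson rate, so λ | data ~ Gamma(24+85, 11+19) = Gamma(109, 30).
Posterior mean = 109/30 = 109/30; prior mean = 24/11 = 24/11. Difference = 109/30 − 24/11 = 479/330.

479/330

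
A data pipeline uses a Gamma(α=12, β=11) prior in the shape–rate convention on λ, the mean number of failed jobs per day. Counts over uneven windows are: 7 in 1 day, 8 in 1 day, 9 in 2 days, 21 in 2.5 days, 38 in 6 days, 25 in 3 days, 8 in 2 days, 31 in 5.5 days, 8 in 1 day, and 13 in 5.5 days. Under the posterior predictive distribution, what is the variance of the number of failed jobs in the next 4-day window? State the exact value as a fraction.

Total count: 7 + 8 + 9 + 21 + 38 + 25 + 8 + 31 + 8 + 13 = 168.
Total exposure: 1 + 1 + 2 + 2.5 + 6 + 3 + 2 + 5.5 + 1 + 5.5 = 29.5 days.
Gamma(α, β) with Poisson data over total exposure Σt gives posterior Gamma(α+Σx, β+Σt) = Gamma(180, 81/2).
The posterior predictive for a window of length T is Negative Binomial with variance T·α'·(β'+T)/β'² = 4·180·(89/2)/(6561/4) = 14240/729.

14240/729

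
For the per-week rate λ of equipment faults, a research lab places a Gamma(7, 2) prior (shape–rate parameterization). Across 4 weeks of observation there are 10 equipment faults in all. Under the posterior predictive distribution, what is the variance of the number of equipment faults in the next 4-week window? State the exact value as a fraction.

Total count 10 over total exposure 4 weeks.
Gamma(α, β) with Poisson data over total exposure Σt gives posterior Gamma(α+Σx, β+Σt) = Gamma(17, 6).
The posterior predictive for a window of length T is Negative Binomial with variance T·α'·(β'+T)/β'² = 4·17·10/36 = 170/9.

170/9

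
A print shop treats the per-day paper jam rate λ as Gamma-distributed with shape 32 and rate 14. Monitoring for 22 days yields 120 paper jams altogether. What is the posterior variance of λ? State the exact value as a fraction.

Total count 120 over total exposure 22 days.
Gamma(α, β) with Poisson data over total exposure Σt gives posterior Gamma(α+Σx, β+Σt) = Gamma(152, 36).
Posterior variance = α'/β'² = 152/1296 = 19/162.

19/162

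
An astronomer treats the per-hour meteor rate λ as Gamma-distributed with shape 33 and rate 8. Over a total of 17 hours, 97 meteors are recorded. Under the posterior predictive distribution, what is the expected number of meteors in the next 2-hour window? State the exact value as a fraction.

Total count 97 over total exposure 17 hours.
The Gamma prior is conjugate for the Poisson rate, so λ | data ~ Gamma(33+97, 8+17) = Gamma(130, 25).
Predictive mean over a 2-hour window = T·E[λ|data] = 2·130/25 = 52/5.

52/5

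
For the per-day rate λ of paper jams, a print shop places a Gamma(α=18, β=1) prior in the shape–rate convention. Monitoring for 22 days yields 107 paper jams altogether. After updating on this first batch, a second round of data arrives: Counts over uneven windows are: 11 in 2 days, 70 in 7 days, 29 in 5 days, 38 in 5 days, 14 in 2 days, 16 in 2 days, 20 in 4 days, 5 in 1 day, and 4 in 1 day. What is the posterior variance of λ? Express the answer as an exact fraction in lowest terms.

83/676

Total count 107 over total exposure 22 days.
After the first batch: Gamma(18 + 107, 1 + 22) = Gamma(125, 23).
Total count: 11 + 70 + 29 + 38 + 14 + 16 + 20 + 5 + 4 = 207.
Total exposure: 2 + 7 + 5 + 5 + 2 + 2 + 4 + 1 + 1 = 29 days.
After the second batch: Gamma(125 + 207, 23 + 29) = Gamma(332, 52).
Posterior variance = α'/β'² = 332/2704 = 83/676.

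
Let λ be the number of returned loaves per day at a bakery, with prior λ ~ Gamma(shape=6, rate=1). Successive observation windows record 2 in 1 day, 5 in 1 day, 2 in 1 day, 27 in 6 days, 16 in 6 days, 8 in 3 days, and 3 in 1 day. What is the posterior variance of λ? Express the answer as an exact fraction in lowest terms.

Total count: 2 + 5 + 2 + 27 + 16 + 8 + 3 = 63.
Total exposure: 1 + 1 + 1 + 6 + 6 + 3 + 1 = 19 days.
Posterior: α' = 6 + 63 = 69, β' = 1 + 19 = 20.
Posterior variance = α'/β'² = 69/400.

69/400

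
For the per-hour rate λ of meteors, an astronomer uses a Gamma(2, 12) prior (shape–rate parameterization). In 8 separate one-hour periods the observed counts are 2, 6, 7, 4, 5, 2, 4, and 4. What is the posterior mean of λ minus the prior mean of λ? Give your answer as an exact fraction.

Total count: 2 + 6 + 7 + 4 + 5 + 2 + 4 + 4 = 34.
Total exposure: 8 hours.
The Gamma prior is conjugate for the Poisson rate, so λ | data ~ Gamma(2+34, 12+8) = Gamma(36, 20).
Posterior mean = 36/20 = 9/5; prior mean = 2/12 = 1/6. Difference = 9/5 − 1/6 = 49/30.

49/30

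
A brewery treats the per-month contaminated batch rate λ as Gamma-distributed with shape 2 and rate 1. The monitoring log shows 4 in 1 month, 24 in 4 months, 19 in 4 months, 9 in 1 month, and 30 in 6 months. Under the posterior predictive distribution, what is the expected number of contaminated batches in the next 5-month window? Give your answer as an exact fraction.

Total count: 4 + 24 + 19 + 9 + 30 = 86.
Total exposure: 1 + 4 + 4 + 1 + 6 = 16 months.
Gamma(α, β) with Poisson data over total exposure Σt gives posterior Gamma(α+Σx, β+Σt) = Gamma(88, 17).
Predictive mean over a 5-month window = T·E[λ|data] = 5·88/17 = 440/17.

440/17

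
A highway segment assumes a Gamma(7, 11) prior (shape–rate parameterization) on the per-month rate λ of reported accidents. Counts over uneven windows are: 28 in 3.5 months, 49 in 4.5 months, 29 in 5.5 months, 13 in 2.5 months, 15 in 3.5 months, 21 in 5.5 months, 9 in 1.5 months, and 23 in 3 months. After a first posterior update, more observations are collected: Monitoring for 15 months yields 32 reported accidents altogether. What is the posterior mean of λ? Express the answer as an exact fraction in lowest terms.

Total count: 28 + 49 + 29 + 13 + 15 + 21 + 9 + 23 = 187.
Total exposure: 3.5 + 4.5 + 5.5 + 2.5 + 3.5 + 5.5 + 1.5 + 3 = 29.5 months.
After the first batch: Gamma(7 + 187, 11 + 29.5) = Gamma(194, 81/2).
Total count 32 over total exposure 15 months.
After the second batch: Gamma(194 + 32, 81/2 + 15) = Gamma(226, 111/2).
Posterior mean = α'/β' = 226/(111/2) = 452/111.

452/111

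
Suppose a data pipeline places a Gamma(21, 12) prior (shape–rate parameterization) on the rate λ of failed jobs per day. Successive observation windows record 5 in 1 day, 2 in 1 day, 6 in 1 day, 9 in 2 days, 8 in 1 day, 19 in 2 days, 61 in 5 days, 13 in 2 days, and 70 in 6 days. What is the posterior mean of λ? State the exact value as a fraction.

214/33

Total count: 5 + 2 + 6 + 9 + 8 + 19 + 61 + 13 + 70 = 193.
Total exposure: 1 + 1 + 1 + 2 + 1 + 2 + 5 + 2 + 6 = 21 days.
The Gamma prior is conjugate for the Poisson rate, so λ | data ~ Gamma(21+193, 12+21) = Gamma(214, 33).
Posterior mean = α'/β' = 214/33.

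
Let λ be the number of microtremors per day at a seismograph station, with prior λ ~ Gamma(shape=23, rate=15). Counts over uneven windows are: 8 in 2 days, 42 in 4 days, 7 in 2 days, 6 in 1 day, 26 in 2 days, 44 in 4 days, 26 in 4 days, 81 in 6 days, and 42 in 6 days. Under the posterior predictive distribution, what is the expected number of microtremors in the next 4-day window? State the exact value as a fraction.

610/23

Total count: 8 + 42 + 7 + 6 + 26 + 44 + 26 + 81 + 42 = 282.
Total exposure: 2 + 4 + 2 + 1 + 2 + 4 + 4 + 6 + 6 = 31 days.
Posterior: α' = 23 + 282 = 305, β' = 15 + 31 = 46.
Predictive mean over a 4-day window = T·E[λ|data] = 4·305/46 = 610/23.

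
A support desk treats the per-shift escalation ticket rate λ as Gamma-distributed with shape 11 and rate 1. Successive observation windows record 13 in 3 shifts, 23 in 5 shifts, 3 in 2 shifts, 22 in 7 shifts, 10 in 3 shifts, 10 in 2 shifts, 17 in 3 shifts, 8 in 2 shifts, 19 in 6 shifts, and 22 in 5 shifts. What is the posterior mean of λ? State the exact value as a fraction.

158/39

Total count: 13 + 23 + 3 + 22 + 10 + 10 + 17 + 8 + 19 + 22 = 147.
Total exposure: 3 + 5 + 2 + 7 + 3 + 2 + 3 + 2 + 6 + 5 = 38 shifts.
The Gamma prior is conjugate for the Poisson rate, so λ | data ~ Gamma(11+147, 1+38) = Gamma(158, 39).
Posterior mean = α'/β' = 158/39.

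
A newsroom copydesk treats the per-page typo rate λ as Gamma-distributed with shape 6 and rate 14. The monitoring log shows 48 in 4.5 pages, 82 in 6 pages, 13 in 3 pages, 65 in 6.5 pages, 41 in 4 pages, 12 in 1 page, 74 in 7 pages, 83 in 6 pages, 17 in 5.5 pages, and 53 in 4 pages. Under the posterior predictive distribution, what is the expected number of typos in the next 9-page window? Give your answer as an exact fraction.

2964/41

Total count: 48 + 82 + 13 + 65 + 41 + 12 + 74 + 83 + 17 + 53 = 488.
Total exposure: 4.5 + 6 + 3 + 6.5 + 4 + 1 + 7 + 6 + 5.5 + 4 = 47.5 pages.
Gamma(α, β) with Poisson data over total exposure Σt gives posterior Gamma(α+Σx, β+Σt) = Gamma(494, 123/2).
Predictive mean over a 9-page window = T·E[λ|data] = 9·494/(123/2) = 2964/41.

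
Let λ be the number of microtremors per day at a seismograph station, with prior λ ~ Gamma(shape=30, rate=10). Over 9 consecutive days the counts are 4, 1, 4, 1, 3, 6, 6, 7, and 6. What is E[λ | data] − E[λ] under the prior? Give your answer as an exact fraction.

Total count: 4 + 1 + 4 + 1 + 3 + 6 + 6 + 7 + 6 = 38.
Total exposure: 9 days.
Posterior: α' = 30 + 38 = 68, β' = 10 + 9 = 19.
Posterior mean = 68/19 = 68/19; prior mean = 30/10 = 3. Difference = 68/19 − 3 = 11/19.

11/19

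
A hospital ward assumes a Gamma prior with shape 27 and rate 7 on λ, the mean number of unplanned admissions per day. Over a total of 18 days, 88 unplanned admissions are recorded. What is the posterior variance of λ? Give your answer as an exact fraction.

23/125

Total count 88 over total exposure 18 days.
By Gamma–Poisson conjugacy, the posterior is Gamma(α + Σx, β + Σt) = Gamma(27 + 88, 7 + 18) = Gamma(115, 25).
Posterior variance = α'/β'² = 115/625 = 23/125.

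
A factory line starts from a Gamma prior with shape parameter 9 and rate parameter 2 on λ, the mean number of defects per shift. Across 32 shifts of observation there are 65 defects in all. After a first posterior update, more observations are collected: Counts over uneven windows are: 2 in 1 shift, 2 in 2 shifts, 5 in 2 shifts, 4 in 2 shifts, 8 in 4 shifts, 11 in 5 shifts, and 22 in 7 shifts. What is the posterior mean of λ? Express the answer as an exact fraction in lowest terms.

Total count 65 over total exposure 32 shifts.
After the first batch: Gamma(9 + 65, 2 + 32) = Gamma(74, 34).
Total count: 2 + 2 + 5 + 4 + 8 + 11 + 22 = 54.
Total exposure: 1 + 2 + 2 + 2 + 4 + 5 + 7 = 23 shifts.
After the second batch: Gamma(74 + 54, 34 + 23) = Gamma(128, 57).
Posterior mean = α'/β' = 128/57.

128/57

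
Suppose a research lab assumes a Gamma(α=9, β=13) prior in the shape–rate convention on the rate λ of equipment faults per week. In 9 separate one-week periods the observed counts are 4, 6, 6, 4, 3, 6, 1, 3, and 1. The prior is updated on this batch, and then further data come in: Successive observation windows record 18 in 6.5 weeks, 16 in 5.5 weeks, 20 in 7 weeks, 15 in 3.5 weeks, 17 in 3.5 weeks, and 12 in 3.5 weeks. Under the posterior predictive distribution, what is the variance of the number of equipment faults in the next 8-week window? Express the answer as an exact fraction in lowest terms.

Total count: 4 + 6 + 6 + 4 + 3 + 6 + 1 + 3 + 1 = 34.
Total exposure: 9 weeks.
After the first batch: Gamma(9 + 34, 13 + 9) = Gamma(43, 22).
Total count: 18 + 16 + 20 + 15 + 17 + 12 = 98.
Total exposure: 6.5 + 5.5 + 7 + 3.5 + 3.5 + 3.5 = 29.5 weeks.
After the second batch: Gamma(43 + 98, 22 + 29.5) = Gamma(141, 103/2).
The posterior predictive for a window of length T is Negative Binomial with variance T·α'·(β'+T)/β'² = 8·141·(119/2)/(10609/4) = 268464/10609.

268464/10609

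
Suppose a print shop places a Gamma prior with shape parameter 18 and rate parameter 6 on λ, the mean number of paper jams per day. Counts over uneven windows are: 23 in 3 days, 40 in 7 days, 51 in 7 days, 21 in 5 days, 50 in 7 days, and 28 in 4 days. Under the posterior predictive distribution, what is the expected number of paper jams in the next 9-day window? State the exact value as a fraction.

Total count: 23 + 40 + 51 + 21 + 50 + 28 = 213.
Total exposure: 3 + 7 + 7 + 5 + 7 + 4 = 33 days.
The Gamma prior is conjugate for the Poisson rate, so λ | data ~ Gamma(18+213, 6+33) = Gamma(231, 39).
Predictive mean over a 9-day window = T·E[λ|data] = 9·231/39 = 693/13.

693/13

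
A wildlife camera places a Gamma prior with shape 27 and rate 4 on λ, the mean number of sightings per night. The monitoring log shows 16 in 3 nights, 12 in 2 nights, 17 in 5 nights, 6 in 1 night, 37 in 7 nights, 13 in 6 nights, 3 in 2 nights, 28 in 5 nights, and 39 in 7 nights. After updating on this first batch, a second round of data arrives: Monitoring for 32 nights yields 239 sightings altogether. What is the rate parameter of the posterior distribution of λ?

74

Total count: 16 + 12 + 17 + 6 + 37 + 13 + 3 + 28 + 39 = 171.
Total exposure: 3 + 2 + 5 + 1 + 7 + 6 + 2 + 5 + 7 = 38 nights.
After the first batch: Gamma(27 + 171, 4 + 38) = Gamma(198, 42).
Total count 239 over total exposure 32 nights.
After the second batch: Gamma(198 + 239, 42 + 32) = Gamma(437, 74).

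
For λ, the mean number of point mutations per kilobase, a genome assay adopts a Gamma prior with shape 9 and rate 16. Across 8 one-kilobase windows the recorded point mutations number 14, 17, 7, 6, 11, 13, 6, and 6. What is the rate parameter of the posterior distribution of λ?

24

Total count: 14 + 17 + 7 + 6 + 11 + 13 + 6 + 6 = 80.
Total exposure: 8 kilobases.
By Gamma–Poisson conjugacy, the posterior is Gamma(α + Σx, β + Σt) = Gamma(9 + 80, 16 + 8) = Gamma(89, 24).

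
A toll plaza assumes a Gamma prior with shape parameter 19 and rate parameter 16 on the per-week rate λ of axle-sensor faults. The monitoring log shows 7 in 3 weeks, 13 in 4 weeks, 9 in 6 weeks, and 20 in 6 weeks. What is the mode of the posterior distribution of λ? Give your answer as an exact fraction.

Total count: 7 + 13 + 9 + 20 = 49.
Total exposure: 3 + 4 + 6 + 6 = 19 weeks.
Conjugate update: add total count to the shape and total exposure to the rate, giving Gamma(68, 35).
Posterior mode = (α'−1)/β' = 67/35.

67/35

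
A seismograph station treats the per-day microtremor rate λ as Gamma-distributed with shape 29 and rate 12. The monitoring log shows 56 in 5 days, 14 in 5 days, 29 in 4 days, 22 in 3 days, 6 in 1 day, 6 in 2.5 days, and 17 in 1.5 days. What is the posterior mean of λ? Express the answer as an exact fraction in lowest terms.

Total count: 56 + 14 + 29 + 22 + 6 + 6 + 17 = 150.
Total exposure: 5 + 5 + 4 + 3 + 1 + 2.5 + 1.5 = 22 days.
By Gamma–Poisson conjugacy, the posterior is Gamma(α + Σx, β + Σt) = Gamma(29 + 150, 12 + 22) = Gamma(179, 34).
Posterior mean = α'/β' = 179/34.

179/34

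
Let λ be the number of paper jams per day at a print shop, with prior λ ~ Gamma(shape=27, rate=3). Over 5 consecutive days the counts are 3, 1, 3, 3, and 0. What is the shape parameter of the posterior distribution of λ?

Total count: 3 + 1 + 3 + 3 + 0 = 10.
Total exposure: 5 days.
Posterior: α' = 27 + 10 = 37, β' = 3 + 5 = 8.

37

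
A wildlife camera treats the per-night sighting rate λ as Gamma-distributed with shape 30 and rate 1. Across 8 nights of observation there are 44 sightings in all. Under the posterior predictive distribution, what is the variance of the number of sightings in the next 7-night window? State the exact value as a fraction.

Total count 44 over total exposure 8 nights.
Conjugate update: add total count to the shape and total exposure to the rate, giving Gamma(74, 9).
The posterior predictive for a window of length T is Negative Binomial with variance T·α'·(β'+T)/β'² = 7·74·16/81 = 8288/81.

8288/81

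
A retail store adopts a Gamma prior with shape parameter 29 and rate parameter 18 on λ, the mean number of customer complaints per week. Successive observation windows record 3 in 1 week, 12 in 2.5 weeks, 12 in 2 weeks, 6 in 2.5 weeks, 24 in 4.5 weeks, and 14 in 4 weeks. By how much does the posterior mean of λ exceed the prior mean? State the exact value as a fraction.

Total count: 3 + 12 + 12 + 6 + 24 + 14 = 71.
Total exposure: 1 + 2.5 + 2 + 2.5 + 4.5 + 4 = 16.5 weeks.
Gamma(α, β) with Poisson data over total exposure Σt gives posterior Gamma(α+Σx, β+Σt) = Gamma(100, 69/2).
Posterior mean = 100/(69/2) = 200/69; prior mean = 29/18 = 29/18. Difference = 200/69 − 29/18 = 533/414.

533/414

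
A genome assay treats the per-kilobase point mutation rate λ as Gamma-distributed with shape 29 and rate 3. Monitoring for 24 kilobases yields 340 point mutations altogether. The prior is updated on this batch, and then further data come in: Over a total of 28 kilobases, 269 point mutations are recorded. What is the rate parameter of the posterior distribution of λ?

Total count 340 over total exposure 24 kilobases.
After the first batch: Gamma(29 + 340, 3 + 24) = Gamma(369, 27).
Total count 269 over total exposure 28 kilobases.
After the second batch: Gamma(369 + 269, 27 + 28) = Gamma(638, 55).

55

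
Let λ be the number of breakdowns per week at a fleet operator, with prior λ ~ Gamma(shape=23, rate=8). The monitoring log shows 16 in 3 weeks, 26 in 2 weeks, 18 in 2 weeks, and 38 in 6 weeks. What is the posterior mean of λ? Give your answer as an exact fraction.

121/21

Total count: 16 + 26 + 18 + 38 = 98.
Total exposure: 3 + 2 + 2 + 6 = 13 weeks.
Gamma(α, β) with Poisson data over total exposure Σt gives posterior Gamma(α+Σx, β+Σt) = Gamma(121, 21).
Posterior mean = α'/β' = 121/21.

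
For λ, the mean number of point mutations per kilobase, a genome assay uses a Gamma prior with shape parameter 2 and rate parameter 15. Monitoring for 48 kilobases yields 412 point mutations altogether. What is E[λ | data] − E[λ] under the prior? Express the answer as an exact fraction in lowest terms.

676/105

Total count 412 over total exposure 48 kilobases.
The Gamma prior is conjugate for the Poisson rate, so λ | data ~ Gamma(2+412, 15+48) = Gamma(414, 63).
Posterior mean = 414/63 = 46/7; prior mean = 2/15 = 2/15. Difference = 46/7 − 2/15 = 676/105.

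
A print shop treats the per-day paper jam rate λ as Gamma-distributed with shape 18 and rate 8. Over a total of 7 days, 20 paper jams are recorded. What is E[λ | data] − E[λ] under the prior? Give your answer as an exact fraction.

17/60

Total count 20 over total exposure 7 days.
Conjugate update: add total count to the shape and total exposure to the rate, giving Gamma(38, 15).
Posterior mean = 38/15 = 38/15; prior mean = 18/8 = 9/4. Difference = 38/15 − 9/4 = 17/60.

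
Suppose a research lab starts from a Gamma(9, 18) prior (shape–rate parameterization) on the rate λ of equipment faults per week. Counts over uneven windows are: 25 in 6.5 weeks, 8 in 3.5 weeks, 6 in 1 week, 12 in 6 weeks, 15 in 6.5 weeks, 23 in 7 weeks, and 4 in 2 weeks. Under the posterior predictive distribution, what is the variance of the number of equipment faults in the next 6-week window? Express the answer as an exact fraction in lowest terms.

138312/10201

Total count: 25 + 8 + 6 + 12 + 15 + 23 + 4 = 93.
Total exposure: 6.5 + 3.5 + 1 + 6 + 6.5 + 7 + 2 = 32.5 weeks.
Posterior: α' = 9 + 93 = 102, β' = 18 + 32.5 = 101/2.
The posterior predictive for a window of length T is Negative Binomial with variance T·α'·(β'+T)/β'² = 6·102·(113/2)/(10201/4) = 138312/10201.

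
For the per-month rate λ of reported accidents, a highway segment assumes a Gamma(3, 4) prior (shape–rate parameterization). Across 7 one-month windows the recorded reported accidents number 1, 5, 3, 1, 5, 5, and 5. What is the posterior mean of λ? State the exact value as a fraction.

Total count: 1 + 5 + 3 + 1 + 5 + 5 + 5 = 25.
Total exposure: 7 months.
Gamma(α, β) with Poisson data over total exposure Σt gives posterior Gamma(α+Σx, β+Σt) = Gamma(28, 11).
Posterior mean = α'/β' = 28/11.

28/11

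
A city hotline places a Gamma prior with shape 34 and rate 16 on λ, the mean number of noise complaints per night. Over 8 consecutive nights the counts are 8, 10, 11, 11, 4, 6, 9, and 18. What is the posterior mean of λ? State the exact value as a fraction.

Total count: 8 + 10 + 11 + 11 + 4 + 6 + 9 + 18 = 77.
Total exposure: 8 nights.
Posterior: α' = 34 + 77 = 111, β' = 16 + 8 = 24.
Posterior mean = α'/β' = 111/24 = 37/8.

37/8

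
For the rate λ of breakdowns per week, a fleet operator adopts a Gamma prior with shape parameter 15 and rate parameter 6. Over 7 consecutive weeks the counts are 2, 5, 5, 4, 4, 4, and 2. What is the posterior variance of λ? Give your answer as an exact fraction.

41/169

Total count: 2 + 5 + 5 + 4 + 4 + 4 + 2 = 26.
Total exposure: 7 weeks.
The Gamma prior is conjugate for the Poisson rate, so λ | data ~ Gamma(15+26, 6+7) = Gamma(41, 13).
Posterior variance = α'/β'² = 41/169.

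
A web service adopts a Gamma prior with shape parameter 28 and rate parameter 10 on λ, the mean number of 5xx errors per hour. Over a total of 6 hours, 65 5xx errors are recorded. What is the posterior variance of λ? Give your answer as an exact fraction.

93/256

Total count 65 over total exposure 6 hours.
By Gamma–Poisson conjugacy, the posterior is Gamma(α + Σx, β + Σt) = Gamma(28 + 65, 10 + 6) = Gamma(93, 16).
Posterior variance = α'/β'² = 93/256.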